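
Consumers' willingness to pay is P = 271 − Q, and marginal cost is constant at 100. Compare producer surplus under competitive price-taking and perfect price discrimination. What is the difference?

Perfect competition: P = MC = 100, so 271 − Q = 100 and Q = 171.
PS = (100 − 100)·171 = 0.
A perfectly discriminating monopolist sells every unit with P(Q) ≥ MC(Q), so output equals the competitive quantity Q = 171. Each buyer pays their reservation price, so CS = 0 and the firm captures all surplus.
PS = ½·(271 − 100)·171 = 14620.5.
Change in producer surplus: 14620.5 − 0 = 14620.5.

PS rises by 14620.5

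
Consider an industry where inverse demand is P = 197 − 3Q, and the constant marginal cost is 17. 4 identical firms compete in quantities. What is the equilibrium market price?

P = 53

Cournot with 4 identical firms: the symmetric best-response condition is 197 − 15q = 17. Each firm produces q = 12, total output Q = 48, price P = 53.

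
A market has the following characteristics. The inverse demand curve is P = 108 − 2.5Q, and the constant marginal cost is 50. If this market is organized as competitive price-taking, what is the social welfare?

TS = 672.8

Competitive firms price at marginal cost: P = 50, giving Q = 23.2.
CS = ½·(108 − 50)·23.2 = 672.8; PS = (50 − 50)·23.2 = 0; TS = 672.8.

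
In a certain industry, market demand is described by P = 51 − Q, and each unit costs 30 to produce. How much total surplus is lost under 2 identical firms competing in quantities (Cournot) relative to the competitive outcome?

DWL = 24.5

Under competition P = MC = 30, so Q = (51 − 30)/1 = 21.
Cournot with 2 identical firms: the symmetric best-response condition is 51 − 3q = 30. Each firm produces q = 7, total output Q = 14, price P = 37.
DWL is the triangle between Q = 14 and Q = 21: ½·(21 − 14)·(37 − 30) = 24.5.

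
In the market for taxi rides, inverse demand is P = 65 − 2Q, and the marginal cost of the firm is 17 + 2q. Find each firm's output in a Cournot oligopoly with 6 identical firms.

With 6 symmetric Cournot firms, each firm's FOC gives 65 − 14q = 17 + 2q, so q = 3, Q = 6·3 = 18, and P = 29.

q_i = 3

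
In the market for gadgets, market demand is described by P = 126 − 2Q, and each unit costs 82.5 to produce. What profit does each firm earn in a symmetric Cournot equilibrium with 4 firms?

Cournot with 4 identical firms: the symmetric best-response condition is 126 − 10q = 82.5. Each firm produces q = 4.35, total output Q = 17.4, price P = 91.2.
Each firm's profit = (91.2 − 82.5)·4.35 = 37.845.

π_i = 37.845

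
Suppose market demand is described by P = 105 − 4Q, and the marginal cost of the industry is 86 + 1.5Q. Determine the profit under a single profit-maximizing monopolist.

A monopolist chooses Q where MR = MC. MR = 105 − 8Q; setting this equal to 86 + 1.5Q gives Q = 2 and P = 97.
Profit = 97·2 − (86·2 + ½·1.5·2²) = 19.

Profit = 19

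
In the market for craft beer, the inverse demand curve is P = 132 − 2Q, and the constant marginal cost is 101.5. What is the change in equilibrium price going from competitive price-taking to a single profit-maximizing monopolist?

Equilibrium price rises by 15.25

Perfect competition: P = MC = 101.5, so 132 − 2Q = 101.5 and Q = 15.25.
A monopolist chooses Q where MR = MC. MR = 132 − 4Q; setting this equal to 101.5 gives Q = 7.625 and P = 116.75.
Change in equilibrium price: 116.75 − 101.5 = 15.25.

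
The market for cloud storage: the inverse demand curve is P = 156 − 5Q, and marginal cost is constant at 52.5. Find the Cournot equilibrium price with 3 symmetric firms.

P = 78.375

With 3 symmetric Cournot firms, each firm's FOC gives 156 − 20q = 52.5, so q = 5.175, Q = 3·5.175 = 15.525, and P = 78.375.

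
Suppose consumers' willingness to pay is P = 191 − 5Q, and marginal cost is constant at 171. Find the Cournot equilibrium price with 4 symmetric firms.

P = 175

With 4 symmetric Cournot firms, each firm's FOC gives 191 − 25q = 171, so q = 0.8, Q = 4·0.8 = 3.2, and P = 175.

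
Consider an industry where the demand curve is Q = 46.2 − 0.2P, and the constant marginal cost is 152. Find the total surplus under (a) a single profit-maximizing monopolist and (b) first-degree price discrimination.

Monopoly: TS = 468.075; Perfect PD: TS = 624.1

Inverting demand: P = 231 − 5Q.
A monopolist chooses Q where MR = MC. MR = 231 − 10Q; setting this equal to 152 gives Q = 7.9 and P = 191.5.
CS = ½·(231 − 191.5)·7.9 = 156.025; PS = (191.5 − 152)·7.9 = 312.05; TS = 468.075.
With perfect price discrimination, output is the efficient level Q = 15.8 (where demand meets MC), but every buyer pays their willingness to pay: CS = 0 and PS = total surplus.
TS = 624.1 (equal to competitive TS).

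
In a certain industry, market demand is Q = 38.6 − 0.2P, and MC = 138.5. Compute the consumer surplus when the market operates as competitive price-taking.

Inverting demand: P = 193 − 5Q.
Perfect competition: P = MC = 138.5, so 193 − 5Q = 138.5 and Q = 10.9.
CS = ½·(193 − 138.5)·10.9 = 297.025.

CS = 297.025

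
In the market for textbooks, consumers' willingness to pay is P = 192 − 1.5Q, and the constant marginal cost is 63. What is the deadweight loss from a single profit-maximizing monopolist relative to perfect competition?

Perfect competition: P = MC = 63, so 192 − 1.5Q = 63 and Q = 86.
The monopolist equates marginal revenue to marginal cost: 192 − 3Q = 63, so Q = 43. From demand, P = 127.5.
DWL is the triangle between Q = 43 and Q = 86: ½·(86 − 43)·(127.5 − 63) = 1386.75.

DWL = 1386.75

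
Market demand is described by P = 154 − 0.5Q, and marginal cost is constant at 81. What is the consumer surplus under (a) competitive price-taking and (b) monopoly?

Competition: CS = 5329; Monopoly: CS = 1332.25

Under competition P = MC = 81, so Q = (154 − 81)/0.5 = 146.
CS = ½·(154 − 81)·146 = 5329.
A monopolist chooses Q where MR = MC. MR = 154 − Q; setting this equal to 81 gives Q = 73 and P = 117.5.
CS = ½·(154 − 117.5)·73 = 1332.25.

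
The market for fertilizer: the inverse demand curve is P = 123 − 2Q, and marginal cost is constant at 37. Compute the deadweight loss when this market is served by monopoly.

DWL = 462.25

Competitive firms price at marginal cost: P = 37, giving Q = 43.
A monopolist chooses Q where MR = MC. MR = 123 − 4Q; setting this equal to 37 gives Q = 21.5 and P = 80.
DWL is the triangle between Q = 21.5 and Q = 43: ½·(43 − 21.5)·(80 − 37) = 462.25.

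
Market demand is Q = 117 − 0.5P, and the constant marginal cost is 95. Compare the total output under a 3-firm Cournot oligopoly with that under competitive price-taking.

Cournot: Q = 52.125; Competition: Q = 69.5

Inverting demand: P = 234 − 2Q.
Cournot with 3 identical firms: the symmetric best-response condition is 234 − 8q = 95. Each firm produces q = 17.375, total output Q = 52.125, price P = 129.75.
Perfect competition: P = MC = 95, so 234 − 2Q = 95 and Q = 69.5.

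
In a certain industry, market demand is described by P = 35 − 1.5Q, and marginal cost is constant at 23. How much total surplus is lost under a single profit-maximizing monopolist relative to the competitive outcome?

DWL = 12

Perfect competition: P = MC = 23, so 35 − 1.5Q = 23 and Q = 8.
A monopolist chooses Q where MR = MC. MR = 35 − 3Q; setting this equal to 23 gives Q = 4 and P = 29.
DWL is the triangle between Q = 4 and Q = 8: ½·(8 − 4)·(29 − 23) = 12.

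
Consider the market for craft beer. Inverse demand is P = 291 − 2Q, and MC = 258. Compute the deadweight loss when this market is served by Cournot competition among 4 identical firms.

DWL = 10.89

Perfect competition: P = MC = 258, so 291 − 2Q = 258 and Q = 16.5.
With 4 symmetric Cournot firms, each firm's FOC gives 291 − 10q = 258, so q = 3.3, Q = 4·3.3 = 13.2, and P = 264.6.
DWL is the triangle between Q = 13.2 and Q = 16.5: ½·(16.5 − 13.2)·(264.6 − 258) = 10.89.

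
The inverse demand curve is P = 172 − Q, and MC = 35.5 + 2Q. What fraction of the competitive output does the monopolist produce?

Q_m/Q_c = 0.75

Monopoly sets MR = MC: 172 − 2Q = 35.5 + 2Q ⇒ Q = 34.125, P = 172 − 34.125 = 137.875.
Under competition P = MC: 172 − Q = 35.5 + 2Q ⇒ Q = 45.5, P = 126.5.
Ratio Q_m/Q_c = 34.125/45.5 = 0.75.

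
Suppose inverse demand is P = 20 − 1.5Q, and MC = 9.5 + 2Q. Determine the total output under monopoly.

Monopoly sets MR = MC: 20 − 3Q = 9.5 + 2Q ⇒ Q = 2.1, P = 20 − 1.5·2.1 = 16.85.

Q = 2.1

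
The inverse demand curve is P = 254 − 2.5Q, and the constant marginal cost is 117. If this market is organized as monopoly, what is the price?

P = 185.5

The monopolist equates marginal revenue to marginal cost: 254 − 5Q = 117, so Q = 27.4. From demand, P = 185.5.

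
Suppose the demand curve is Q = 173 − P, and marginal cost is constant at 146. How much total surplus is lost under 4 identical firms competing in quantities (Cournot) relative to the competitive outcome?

DWL = 14.58

Inverting demand: P = 173 − Q.
Competitive firms price at marginal cost: P = 146, giving Q = 27.
In a 4-firm Cournot equilibrium, symmetry and the first-order condition give q = (173 − 146)/(5) = 5.4. So Q = 21.6 and P = 151.4.
DWL is the triangle between Q = 21.6 and Q = 27: ½·(27 − 21.6)·(151.4 − 146) = 14.58.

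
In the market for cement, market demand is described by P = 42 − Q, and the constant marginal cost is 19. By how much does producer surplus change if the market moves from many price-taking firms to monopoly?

PS rises by 132.25

Perfect competition: P = MC = 19, so 42 − Q = 19 and Q = 23.
PS = (19 − 19)·23 = 0.
The monopolist equates marginal revenue to marginal cost: 42 − 2Q = 19, so Q = 11.5. From demand, P = 30.5.
PS = (30.5 − 19)·11.5 = 132.25.
Change in producer surplus: 132.25 − 0 = 132.25.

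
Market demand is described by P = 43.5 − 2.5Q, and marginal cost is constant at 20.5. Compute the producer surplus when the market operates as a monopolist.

PS = 52.9

A monopolist chooses Q where MR = MC. MR = 43.5 − 5Q; setting this equal to 20.5 gives Q = 4.6 and P = 32.
PS = (32 − 20.5)·4.6 = 52.9.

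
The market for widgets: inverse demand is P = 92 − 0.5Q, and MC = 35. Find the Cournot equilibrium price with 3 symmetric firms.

In a 3-firm Cournot equilibrium, symmetry and the first-order condition give q = (92 − 35)/(2) = 28.5. So Q = 85.5 and P = 49.25.

P = 49.25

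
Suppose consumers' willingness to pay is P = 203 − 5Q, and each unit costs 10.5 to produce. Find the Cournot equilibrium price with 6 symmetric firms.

P = 38

With 6 symmetric Cournot firms, each firm's FOC gives 203 − 35q = 10.5, so q = 5.5, Q = 6·5.5 = 33, and P = 38.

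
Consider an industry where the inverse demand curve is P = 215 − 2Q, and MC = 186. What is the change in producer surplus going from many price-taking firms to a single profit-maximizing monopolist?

Competitive firms price at marginal cost: P = 186, giving Q = 14.5.
PS = (186 − 186)·14.5 = 0.
The monopolist equates marginal revenue to marginal cost: 215 − 4Q = 186, so Q = 7.25. From demand, P = 200.5.
PS = (200.5 − 186)·7.25 = 105.125.
Change in producer surplus: 105.125 − 0 = 105.125.

Producer surplus rises by 105.125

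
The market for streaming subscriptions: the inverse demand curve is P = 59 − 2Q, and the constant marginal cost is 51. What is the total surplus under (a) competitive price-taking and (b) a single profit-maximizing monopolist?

Under competition P = MC = 51, so Q = (59 − 51)/2 = 4.
CS = ½·(59 − 51)·4 = 16; PS = (51 − 51)·4 = 0; TS = 16.
Monopoly sets MR = MC: 59 − 4Q = 51 ⇒ Q = 2, P = 59 − 2·2 = 55.
CS = ½·(59 − 55)·2 = 4; PS = (55 − 51)·2 = 8; TS = 12.

Competition: TS = 16; Monopoly: TS = 12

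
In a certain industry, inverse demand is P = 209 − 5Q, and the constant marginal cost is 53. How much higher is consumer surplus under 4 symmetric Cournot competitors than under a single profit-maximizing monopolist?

A monopolist chooses Q where MR = MC. MR = 209 − 10Q; setting this equal to 53 gives Q = 15.6 and P = 131.
CS = ½·(209 − 131)·15.6 = 608.4.
With 4 symmetric Cournot firms, each firm's FOC gives 209 − 25q = 53, so q = 6.24, Q = 4·6.24 = 24.96, and P = 84.2.
CS = ½·(209 − 84.2)·24.96 = 1557.504.
Change in consumer surplus: 1557.504 − 608.4 = 949.104.

CS rises by 949.104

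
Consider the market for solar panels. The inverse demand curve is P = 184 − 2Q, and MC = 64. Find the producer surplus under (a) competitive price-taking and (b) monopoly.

Competition: PS = 0; Monopoly: PS = 1800

Competitive firms price at marginal cost: P = 64, giving Q = 60.
PS = (64 − 64)·60 = 0.
A monopolist chooses Q where MR = MC. MR = 184 − 4Q; setting this equal to 64 gives Q = 30 and P = 124.
PS = (124 − 64)·30 = 1800.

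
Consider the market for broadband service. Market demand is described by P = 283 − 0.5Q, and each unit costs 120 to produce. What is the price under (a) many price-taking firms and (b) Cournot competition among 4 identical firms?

Perfect competition: P = MC = 120, so 283 − 0.5Q = 120 and Q = 326.
In a 4-firm Cournot equilibrium, symmetry and the first-order condition give q = (283 − 120)/(2.5) = 65.2. So Q = 260.8 and P = 152.6.

Competition: P = 120; Cournot: P = 152.6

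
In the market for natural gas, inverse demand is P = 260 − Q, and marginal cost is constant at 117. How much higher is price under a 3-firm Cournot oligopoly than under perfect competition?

Competitive firms price at marginal cost: P = 117, giving Q = 143.
Cournot with 3 identical firms: the symmetric best-response condition is 260 − 4q = 117. Each firm produces q = 35.75, total output Q = 107.25, price P = 152.75.
Change in price: 152.75 − 117 = 35.75.

P rises by 35.75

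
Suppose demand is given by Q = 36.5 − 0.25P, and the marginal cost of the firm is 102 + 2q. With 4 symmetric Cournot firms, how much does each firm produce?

q_i = 2

Inverting demand: P = 146 − 4Q.
With 4 symmetric Cournot firms, each firm's FOC gives 146 − 20q = 102 + 2q, so q = 2, Q = 4·2 = 8, and P = 114.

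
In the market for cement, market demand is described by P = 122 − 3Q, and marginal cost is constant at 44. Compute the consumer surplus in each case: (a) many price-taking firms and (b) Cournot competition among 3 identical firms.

Competition: CS = 1014; Cournot: CS = 570.375

Competitive firms price at marginal cost: P = 44, giving Q = 26.
CS = ½·(122 − 44)·26 = 1014.
In a 3-firm Cournot equilibrium, symmetry and the first-order condition give q = (122 − 44)/(12) = 6.5. So Q = 19.5 and P = 63.5.
CS = ½·(122 − 63.5)·19.5 = 570.375.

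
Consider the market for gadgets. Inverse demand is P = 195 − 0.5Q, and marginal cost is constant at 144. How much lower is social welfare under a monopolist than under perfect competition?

Perfect competition: P = MC = 144, so 195 − 0.5Q = 144 and Q = 102.
CS = ½·(195 − 144)·102 = 2601; PS = (144 − 144)·102 = 0; TS = 2601.
The monopolist equates marginal revenue to marginal cost: 195 − Q = 144, so Q = 51. From demand, P = 169.5.
CS = ½·(195 − 169.5)·51 = 650.25; PS = (169.5 − 144)·51 = 1300.5; TS = 1950.75.
Change in social welfare: 1950.75 − 2601 = −650.25.

TS falls by 650.25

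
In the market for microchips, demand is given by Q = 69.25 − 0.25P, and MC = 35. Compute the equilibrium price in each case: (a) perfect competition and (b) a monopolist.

Competition: P = 35; Monopoly: P = 156

Inverting demand: P = 277 − 4Q.
Competitive firms price at marginal cost: P = 35, giving Q = 60.5.
Monopoly sets MR = MC: 277 − 8Q = 35 ⇒ Q = 30.25, P = 277 − 4·30.25 = 156.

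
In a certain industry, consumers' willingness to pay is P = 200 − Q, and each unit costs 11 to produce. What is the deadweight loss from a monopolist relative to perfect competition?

Perfect competition: P = MC = 11, so 200 − Q = 11 and Q = 189.
The monopolist equates marginal revenue to marginal cost: 200 − 2Q = 11, so Q = 94.5. From demand, P = 105.5.
DWL is the triangle between Q = 94.5 and Q = 189: ½·(189 − 94.5)·(105.5 − 11) = 4465.125.

DWL = 4465.125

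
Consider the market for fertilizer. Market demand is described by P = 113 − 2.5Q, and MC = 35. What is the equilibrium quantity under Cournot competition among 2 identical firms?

With 2 symmetric Cournot firms, each firm's FOC gives 113 − 7.5q = 35, so q = 10.4, Q = 2·10.4 = 20.8, and P = 61.

Q = 20.8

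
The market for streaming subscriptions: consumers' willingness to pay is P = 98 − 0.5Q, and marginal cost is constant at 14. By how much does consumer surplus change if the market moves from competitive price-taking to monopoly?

CS falls by 5292

Competitive firms price at marginal cost: P = 14, giving Q = 168.
CS = ½·(98 − 14)·168 = 7056.
Monopoly sets MR = MC: 98 − Q = 14 ⇒ Q = 84, P = 98 − 0.5·84 = 56.
CS = ½·(98 − 56)·84 = 1764.
Change in consumer surplus: 1764 − 7056 = −5292.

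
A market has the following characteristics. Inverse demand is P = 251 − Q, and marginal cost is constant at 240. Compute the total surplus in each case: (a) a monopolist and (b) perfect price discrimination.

Monopoly: TS = 45.375; Perfect PD: TS = 60.5

The monopolist equates marginal revenue to marginal cost: 251 − 2Q = 240, so Q = 5.5. From demand, P = 245.5.
CS = ½·(251 − 245.5)·5.5 = 15.125; PS = (245.5 − 240)·5.5 = 30.25; TS = 45.375.
With perfect price discrimination, output is the efficient level Q = 11 (where demand meets MC), but every buyer pays their willingness to pay: CS = 0 and PS = total surplus.
TS = 60.5 (equal to competitive TS).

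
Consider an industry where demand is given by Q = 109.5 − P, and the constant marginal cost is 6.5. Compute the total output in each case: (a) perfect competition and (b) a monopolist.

Inverting demand: P = 109.5 − Q.
Under competition P = MC = 6.5, so Q = (109.5 − 6.5)/1 = 103.
Monopoly sets MR = MC: 109.5 − 2Q = 6.5 ⇒ Q = 51.5, P = 109.5 − 51.5 = 58.

Competition: Q = 103; Monopoly: Q = 51.5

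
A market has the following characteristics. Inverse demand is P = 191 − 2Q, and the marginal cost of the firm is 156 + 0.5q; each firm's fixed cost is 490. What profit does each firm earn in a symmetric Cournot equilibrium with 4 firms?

π_i = −465

Cournot with 4 identical firms: the symmetric best-response condition is 191 − 10q = 156 + 0.5q. Each firm produces q = 10/3, total output Q = 40/3, price P = 493/3.
Each firm's profit = 493/3·10/3 − (156·10/3 + ½·0.5·(10/3)²) − 490 = −465.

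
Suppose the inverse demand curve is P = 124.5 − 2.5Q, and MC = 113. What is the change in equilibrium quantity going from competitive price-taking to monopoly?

Under competition P = MC = 113, so Q = (124.5 − 113)/2.5 = 4.6.
The monopolist equates marginal revenue to marginal cost: 124.5 − 5Q = 113, so Q = 2.3. From demand, P = 118.75.
Change in equilibrium quantity: 2.3 − 4.6 = −2.3.

Q falls by 2.3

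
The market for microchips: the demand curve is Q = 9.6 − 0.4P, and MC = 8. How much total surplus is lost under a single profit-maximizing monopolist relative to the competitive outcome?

Inverting demand: P = 24 − 2.5Q.
Perfect competition: P = MC = 8, so 24 − 2.5Q = 8 and Q = 6.4.
The monopolist equates marginal revenue to marginal cost: 24 − 5Q = 8, so Q = 3.2. From demand, P = 16.
DWL is the triangle between Q = 3.2 and Q = 6.4: ½·(6.4 − 3.2)·(16 − 8) = 12.8.

DWL = 12.8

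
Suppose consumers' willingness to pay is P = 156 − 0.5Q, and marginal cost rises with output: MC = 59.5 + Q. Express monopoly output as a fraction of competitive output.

Q_m/Q_c = 0.75

Monopoly sets MR = MC: 156 − Q = 59.5 + Q ⇒ Q = 48.25, P = 156 − 0.5·48.25 = 131.875.
Under competition P = MC: 156 − 0.5Q = 59.5 + Q ⇒ Q = 193/3, P = 743/6.
Ratio Q_m/Q_c = 48.25/(193/3) = 0.75.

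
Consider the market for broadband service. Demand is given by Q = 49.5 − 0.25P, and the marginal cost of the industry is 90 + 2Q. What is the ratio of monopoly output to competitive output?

Q_m/Q_c = 0.6

Inverting demand: P = 198 − 4Q.
Monopoly sets MR = MC: 198 − 8Q = 90 + 2Q ⇒ Q = 10.8, P = 198 − 4·10.8 = 154.8.
Under competition P = MC: 198 − 4Q = 90 + 2Q ⇒ Q = 18, P = 126.
Ratio Q_m/Q_c = 10.8/18 = 0.6.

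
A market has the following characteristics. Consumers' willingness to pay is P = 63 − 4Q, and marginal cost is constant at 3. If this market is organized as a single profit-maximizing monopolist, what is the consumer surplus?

CS = 112.5

Monopoly sets MR = MC: 63 − 8Q = 3 ⇒ Q = 7.5, P = 63 − 4·7.5 = 33.
CS = ½·(63 − 33)·7.5 = 112.5.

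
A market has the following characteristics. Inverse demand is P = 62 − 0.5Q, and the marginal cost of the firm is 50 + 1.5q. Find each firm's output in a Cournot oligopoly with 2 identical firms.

In a 2-firm Cournot equilibrium, symmetry and the first-order condition give q = (62 − 50)/(3) = 4. So Q = 8 and P = 58.

q_i = 4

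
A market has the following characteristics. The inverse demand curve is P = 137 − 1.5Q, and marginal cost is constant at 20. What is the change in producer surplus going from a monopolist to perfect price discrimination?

PS rises by 2281.5

The monopolist equates marginal revenue to marginal cost: 137 − 3Q = 20, so Q = 39. From demand, P = 78.5.
PS = (78.5 − 20)·39 = 2281.5.
A perfectly discriminating monopolist sells every unit with P(Q) ≥ MC(Q), so output equals the competitive quantity Q = 78. Each buyer pays their reservation price, so CS = 0 and the firm captures all surplus.
PS = ½·(137 − 20)·78 = 4563.
Change in producer surplus: 4563 − 2281.5 = 2281.5.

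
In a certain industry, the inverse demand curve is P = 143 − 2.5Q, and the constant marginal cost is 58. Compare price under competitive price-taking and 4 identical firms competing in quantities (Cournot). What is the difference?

Price rises by 17

Competitive firms price at marginal cost: P = 58, giving Q = 34.
Cournot with 4 identical firms: the symmetric best-response condition is 143 − 12.5q = 58. Each firm produces q = 6.8, total output Q = 27.2, price P = 75.
Change in price: 75 − 58 = 17.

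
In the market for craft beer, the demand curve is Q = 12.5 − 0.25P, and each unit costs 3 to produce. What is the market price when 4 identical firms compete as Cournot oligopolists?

P = 12.4

Inverting demand: P = 50 − 4Q.
In a 4-firm Cournot equilibrium, symmetry and the first-order condition give q = (50 − 3)/(20) = 2.35. So Q = 9.4 and P = 12.4.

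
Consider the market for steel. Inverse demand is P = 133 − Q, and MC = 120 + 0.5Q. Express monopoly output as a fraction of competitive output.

The monopolist equates marginal revenue to marginal cost: 133 − 2Q = 120 + 0.5Q, so Q = 5.2. From demand, P = 127.8.
Competitive equilibrium sets price equal to marginal cost: 133 − Q = 120 + 0.5Q, so Q = 26/3 and P = 373/3.
Ratio Q_m/Q_c = 5.2/(26/3) = 0.6.

Q_m/Q_c = 0.6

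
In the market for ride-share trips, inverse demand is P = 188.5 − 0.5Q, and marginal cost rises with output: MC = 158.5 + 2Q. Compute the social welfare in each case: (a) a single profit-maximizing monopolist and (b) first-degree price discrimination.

The monopolist equates marginal revenue to marginal cost: 188.5 − Q = 158.5 + 2Q, so Q = 10. From demand, P = 183.5.
CS = ½·(188.5 − 183.5)·10 = 25; PS = (183.5·10 − 158.5·10 − ½·2·10²) = 150; TS = 175.
Under first-degree price discrimination the firm charges each unit its demand price and produces up to where P = MC, i.e. Q = 12. Consumer surplus is zero; producer surplus equals total surplus.
TS = 180 (equal to competitive TS).

Monopoly: TS = 175; Perfect PD: TS = 180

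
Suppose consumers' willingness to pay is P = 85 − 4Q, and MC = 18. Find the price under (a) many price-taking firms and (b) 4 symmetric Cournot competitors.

Competitive firms price at marginal cost: P = 18, giving Q = 16.75.
Cournot with 4 identical firms: the symmetric best-response condition is 85 − 20q = 18. Each firm produces q = 3.35, total output Q = 13.4, price P = 31.4.

Competition: P = 18; Cournot: P = 31.4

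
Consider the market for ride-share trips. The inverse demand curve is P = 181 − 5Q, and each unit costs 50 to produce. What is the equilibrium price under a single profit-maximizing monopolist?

The monopolist equates marginal revenue to marginal cost: 181 − 10Q = 50, so Q = 13.1. From demand, P = 115.5.

P = 115.5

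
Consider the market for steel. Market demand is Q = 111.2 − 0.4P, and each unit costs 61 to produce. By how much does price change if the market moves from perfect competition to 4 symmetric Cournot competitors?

Price rises by 43.4

Inverting demand: P = 278 − 2.5Q.
Under competition P = MC = 61, so Q = (278 − 61)/2.5 = 86.8.
In a 4-firm Cournot equilibrium, symmetry and the first-order condition give q = (278 − 61)/(12.5) = 17.36. So Q = 69.44 and P = 104.4.
Change in price: 104.4 − 61 = 43.4.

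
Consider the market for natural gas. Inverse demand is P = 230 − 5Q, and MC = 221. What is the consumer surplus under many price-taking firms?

Under competition P = MC = 221, so Q = (230 − 221)/5 = 1.8.
CS = ½·(230 − 221)·1.8 = 8.1.

CS = 8.1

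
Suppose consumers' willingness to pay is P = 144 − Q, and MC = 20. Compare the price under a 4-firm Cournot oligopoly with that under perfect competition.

Cournot: P = 44.8; Competition: P = 20

With 4 symmetric Cournot firms, each firm's FOC gives 144 − 5q = 20, so q = 24.8, Q = 4·24.8 = 99.2, and P = 44.8.
Perfect competition: P = MC = 20, so 144 − Q = 20 and Q = 124.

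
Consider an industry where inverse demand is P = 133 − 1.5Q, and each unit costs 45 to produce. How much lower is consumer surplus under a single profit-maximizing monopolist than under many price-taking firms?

CS falls by 1936

Perfect competition: P = MC = 45, so 133 − 1.5Q = 45 and Q = 176/3.
CS = ½·(133 − 45)·176/3 = 7744/3.
The monopolist equates marginal revenue to marginal cost: 133 − 3Q = 45, so Q = 88/3. From demand, P = 89.
CS = ½·(133 − 89)·88/3 = 1936/3.
Change in consumer surplus: 1936/3 − 7744/3 = −1936.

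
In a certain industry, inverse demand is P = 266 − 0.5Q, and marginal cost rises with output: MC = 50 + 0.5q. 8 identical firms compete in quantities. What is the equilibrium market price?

Cournot with 8 identical firms: the symmetric best-response condition is 266 − 4.5q = 50 + 0.5q. Each firm produces q = 43.2, total output Q = 345.6, price P = 93.2.

P = 93.2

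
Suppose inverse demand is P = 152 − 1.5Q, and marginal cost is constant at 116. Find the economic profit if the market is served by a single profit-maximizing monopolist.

A monopolist chooses Q where MR = MC. MR = 152 − 3Q; setting this equal to 116 gives Q = 12 and P = 134.
Profit = (134 − 116)·12 = 216.

Profit = 216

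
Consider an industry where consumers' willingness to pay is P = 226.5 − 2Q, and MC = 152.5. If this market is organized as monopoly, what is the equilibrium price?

P = 189.5

Monopoly sets MR = MC: 226.5 − 4Q = 152.5 ⇒ Q = 18.5, P = 226.5 − 2·18.5 = 189.5.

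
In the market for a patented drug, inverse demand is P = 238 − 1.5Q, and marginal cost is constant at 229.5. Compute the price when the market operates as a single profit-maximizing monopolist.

Monopoly sets MR = MC: 238 − 3Q = 229.5 ⇒ Q = 17/6, P = 238 − 1.5·17/6 = 233.75.

P = 233.75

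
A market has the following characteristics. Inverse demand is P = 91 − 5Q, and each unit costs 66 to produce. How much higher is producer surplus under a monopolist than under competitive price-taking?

Under competition P = MC = 66, so Q = (91 − 66)/5 = 5.
PS = (66 − 66)·5 = 0.
Monopoly sets MR = MC: 91 − 10Q = 66 ⇒ Q = 2.5, P = 91 − 5·2.5 = 78.5.
PS = (78.5 − 66)·2.5 = 31.25.
Change in producer surplus: 31.25 − 0 = 31.25.

Producer surplus rises by 31.25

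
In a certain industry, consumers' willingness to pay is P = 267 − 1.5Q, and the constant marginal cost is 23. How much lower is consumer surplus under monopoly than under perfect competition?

Competitive firms price at marginal cost: P = 23, giving Q = 488/3.
CS = ½·(267 − 23)·488/3 = 59536/3.
The monopolist equates marginal revenue to marginal cost: 267 − 3Q = 23, so Q = 244/3. From demand, P = 145.
CS = ½·(267 − 145)·244/3 = 14884/3.
Change in consumer surplus: 14884/3 − 59536/3 = −14884.

CS falls by 14884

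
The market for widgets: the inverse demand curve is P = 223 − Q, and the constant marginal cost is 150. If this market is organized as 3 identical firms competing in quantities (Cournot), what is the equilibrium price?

P = 168.25

Cournot with 3 identical firms: the symmetric best-response condition is 223 − 4q = 150. Each firm produces q = 18.25, total output Q = 54.75, price P = 168.25.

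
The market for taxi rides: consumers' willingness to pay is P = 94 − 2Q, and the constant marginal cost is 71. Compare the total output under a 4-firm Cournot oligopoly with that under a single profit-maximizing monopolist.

Cournot: Q = 9.2; Monopoly: Q = 5.75

Cournot with 4 identical firms: the symmetric best-response condition is 94 − 10q = 71. Each firm produces q = 2.3, total output Q = 9.2, price P = 75.6.
The monopolist equates marginal revenue to marginal cost: 94 − 4Q = 71, so Q = 5.75. From demand, P = 82.5.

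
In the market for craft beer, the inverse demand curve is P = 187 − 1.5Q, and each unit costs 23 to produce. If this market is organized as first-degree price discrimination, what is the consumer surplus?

CS = 0

With perfect price discrimination, output is the efficient level Q = 328/3 (where demand meets MC), but every buyer pays their willingness to pay: CS = 0 and PS = total surplus.
CS = 0.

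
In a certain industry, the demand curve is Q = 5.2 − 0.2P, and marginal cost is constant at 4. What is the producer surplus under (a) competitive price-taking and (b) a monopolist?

Competition: PS = 0; Monopoly: PS = 24.2

Inverting demand: P = 26 − 5Q.
Under competition P = MC = 4, so Q = (26 − 4)/5 = 4.4.
PS = (4 − 4)·4.4 = 0.
A monopolist chooses Q where MR = MC. MR = 26 − 10Q; setting this equal to 4 gives Q = 2.2 and P = 15.
PS = (15 − 4)·2.2 = 24.2.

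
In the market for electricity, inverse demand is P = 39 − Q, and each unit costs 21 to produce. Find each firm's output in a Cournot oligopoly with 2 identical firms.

q_i = 6

In a 2-firm Cournot equilibrium, symmetry and the first-order condition give q = (39 − 21)/(3) = 6. So Q = 12 and P = 27.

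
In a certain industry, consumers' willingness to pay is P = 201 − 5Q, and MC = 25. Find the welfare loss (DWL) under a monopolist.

DWL = 774.4

Under competition P = MC = 25, so Q = (201 − 25)/5 = 35.2.
A monopolist chooses Q where MR = MC. MR = 201 − 10Q; setting this equal to 25 gives Q = 17.6 and P = 113.
DWL is the triangle between Q = 17.6 and Q = 35.2: ½·(35.2 − 17.6)·(113 − 25) = 774.4.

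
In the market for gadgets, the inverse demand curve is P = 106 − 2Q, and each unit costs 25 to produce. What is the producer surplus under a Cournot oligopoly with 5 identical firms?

Cournot with 5 identical firms: the symmetric best-response condition is 106 − 12q = 25. Each firm produces q = 6.75, total output Q = 33.75, price P = 38.5.
PS = (38.5 − 25)·33.75 = 455.625.

PS = 455.625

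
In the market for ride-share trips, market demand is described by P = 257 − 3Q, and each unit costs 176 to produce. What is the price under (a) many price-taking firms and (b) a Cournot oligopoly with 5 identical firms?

Competition: P = 176; Cournot: P = 189.5

Competitive firms price at marginal cost: P = 176, giving Q = 27.
Cournot with 5 identical firms: the symmetric best-response condition is 257 − 18q = 176. Each firm produces q = 4.5, total output Q = 22.5, price P = 189.5.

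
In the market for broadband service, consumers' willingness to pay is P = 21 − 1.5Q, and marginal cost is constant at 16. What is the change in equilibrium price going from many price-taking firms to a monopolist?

P rises by 2.5

Competitive firms price at marginal cost: P = 16, giving Q = 10/3.
A monopolist chooses Q where MR = MC. MR = 21 − 3Q; setting this equal to 16 gives Q = 5/3 and P = 18.5.
Change in equilibrium price: 18.5 − 16 = 2.5.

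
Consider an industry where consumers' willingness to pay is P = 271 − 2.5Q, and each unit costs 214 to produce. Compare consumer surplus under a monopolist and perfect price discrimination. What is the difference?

Consumer surplus falls by 162.45

A monopolist chooses Q where MR = MC. MR = 271 − 5Q; setting this equal to 214 gives Q = 11.4 and P = 242.5.
CS = ½·(271 − 242.5)·11.4 = 162.45.
Under first-degree price discrimination the firm charges each unit its demand price and produces up to where P = MC, i.e. Q = 22.8. Consumer surplus is zero; producer surplus equals total surplus.
CS = 0.
Change in consumer surplus: 0 − 162.45 = −162.45.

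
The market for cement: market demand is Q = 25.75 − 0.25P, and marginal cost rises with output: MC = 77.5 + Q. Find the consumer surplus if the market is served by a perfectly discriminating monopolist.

Inverting demand: P = 103 − 4Q.
A perfectly discriminating monopolist sells every unit with P(Q) ≥ MC(Q), so output equals the competitive quantity Q = 5.1. Each buyer pays their reservation price, so CS = 0 and the firm captures all surplus.
CS = 0.

CS = 0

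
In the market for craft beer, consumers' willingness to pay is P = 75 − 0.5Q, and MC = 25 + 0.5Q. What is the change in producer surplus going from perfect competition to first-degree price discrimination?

Competitive equilibrium sets price equal to marginal cost: 75 − 0.5Q = 25 + 0.5Q, so Q = 50 and P = 50.
PS = P·Q − VC(Q) = 50·50 − (25·50 + ½·0.5·50²) = 625.
Under first-degree price discrimination the firm charges each unit its demand price and produces up to where P = MC, i.e. Q = 50. Consumer surplus is zero; producer surplus equals total surplus.
PS = ½·(75 − 25)·50 = 1250.
Change in producer surplus: 1250 − 625 = 625.

PS rises by 625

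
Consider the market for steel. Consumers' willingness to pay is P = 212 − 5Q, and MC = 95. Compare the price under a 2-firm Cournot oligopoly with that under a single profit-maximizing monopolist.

Cournot: P = 134; Monopoly: P = 153.5

In a 2-firm Cournot equilibrium, symmetry and the first-order condition give q = (212 − 95)/(15) = 7.8. So Q = 15.6 and P = 134.
The monopolist equates marginal revenue to marginal cost: 212 − 10Q = 95, so Q = 11.7. From demand, P = 153.5.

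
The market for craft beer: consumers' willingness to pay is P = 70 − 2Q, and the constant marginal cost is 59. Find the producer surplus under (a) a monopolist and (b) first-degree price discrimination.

Monopoly: PS = 15.125; Perfect PD: PS = 30.25

A monopolist chooses Q where MR = MC. MR = 70 − 4Q; setting this equal to 59 gives Q = 2.75 and P = 64.5.
PS = (64.5 − 59)·2.75 = 15.125.
Under first-degree price discrimination the firm charges each unit its demand price and produces up to where P = MC, i.e. Q = 5.5. Consumer surplus is zero; producer surplus equals total surplus.
PS = ½·(70 − 59)·5.5 = 30.25.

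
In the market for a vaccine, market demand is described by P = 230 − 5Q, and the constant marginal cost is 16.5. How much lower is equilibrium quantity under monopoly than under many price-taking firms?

Perfect competition: P = MC = 16.5, so 230 − 5Q = 16.5 and Q = 42.7.
Monopoly sets MR = MC: 230 − 10Q = 16.5 ⇒ Q = 21.35, P = 230 − 5·21.35 = 123.25.
Change in equilibrium quantity: 21.35 − 42.7 = −21.35.

Q falls by 21.35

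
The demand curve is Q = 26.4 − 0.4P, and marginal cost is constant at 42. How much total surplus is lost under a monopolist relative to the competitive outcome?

Inverting demand: P = 66 − 2.5Q.
Under competition P = MC = 42, so Q = (66 − 42)/2.5 = 9.6.
Monopoly sets MR = MC: 66 − 5Q = 42 ⇒ Q = 4.8, P = 66 − 2.5·4.8 = 54.
DWL is the triangle between Q = 4.8 and Q = 9.6: ½·(9.6 − 4.8)·(54 − 42) = 28.8.

DWL = 28.8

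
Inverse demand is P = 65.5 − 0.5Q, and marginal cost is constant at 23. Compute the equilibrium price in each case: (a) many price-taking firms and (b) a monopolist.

Competition: P = 23; Monopoly: P = 44.25

Competitive firms price at marginal cost: P = 23, giving Q = 85.
A monopolist chooses Q where MR = MC. MR = 65.5 − Q; setting this equal to 23 gives Q = 42.5 and P = 44.25.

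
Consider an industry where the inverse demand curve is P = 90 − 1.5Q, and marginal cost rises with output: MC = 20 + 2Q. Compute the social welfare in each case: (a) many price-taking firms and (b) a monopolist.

Competition: TS = 700; Monopoly: TS = 637

Under competition P = MC: 90 − 1.5Q = 20 + 2Q ⇒ Q = 20, P = 60.
CS = ½·(90 − 60)·20 = 300; PS = (60·20 − 20·20 − ½·2·20²) = 400; TS = 700.
Monopoly sets MR = MC: 90 − 3Q = 20 + 2Q ⇒ Q = 14, P = 90 − 1.5·14 = 69.
CS = ½·(90 − 69)·14 = 147; PS = (69·14 − 20·14 − ½·2·14²) = 490; TS = 637.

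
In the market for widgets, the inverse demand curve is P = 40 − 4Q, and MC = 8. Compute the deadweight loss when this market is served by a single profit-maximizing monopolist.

DWL = 32

Under competition P = MC = 8, so Q = (40 − 8)/4 = 8.
The monopolist equates marginal revenue to marginal cost: 40 − 8Q = 8, so Q = 4. From demand, P = 24.
DWL is the triangle between Q = 4 and Q = 8: ½·(8 − 4)·(24 − 8) = 32.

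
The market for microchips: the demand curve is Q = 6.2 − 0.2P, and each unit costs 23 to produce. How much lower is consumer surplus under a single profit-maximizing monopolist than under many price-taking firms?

Inverting demand: P = 31 − 5Q.
Competitive firms price at marginal cost: P = 23, giving Q = 1.6.
CS = ½·(31 − 23)·1.6 = 6.4.
A monopolist chooses Q where MR = MC. MR = 31 − 10Q; setting this equal to 23 gives Q = 0.8 and P = 27.
CS = ½·(31 − 27)·0.8 = 1.6.
Change in consumer surplus: 1.6 − 6.4 = −4.8.

CS falls by 4.8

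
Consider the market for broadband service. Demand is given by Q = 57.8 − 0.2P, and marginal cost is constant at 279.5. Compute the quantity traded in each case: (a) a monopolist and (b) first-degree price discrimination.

Inverting demand: P = 289 − 5Q.
The monopolist equates marginal revenue to marginal cost: 289 − 10Q = 279.5, so Q = 0.95. From demand, P = 284.25.
Under first-degree price discrimination the firm charges each unit its demand price and produces up to where P = MC, i.e. Q = 1.9. Consumer surplus is zero; producer surplus equals total surplus.

Monopoly: Q = 0.95; Perfect PD: Q = 1.9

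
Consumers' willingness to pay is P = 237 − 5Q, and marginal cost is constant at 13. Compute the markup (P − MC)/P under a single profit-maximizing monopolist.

The monopolist equates marginal revenue to marginal cost: 237 − 10Q = 13, so Q = 22.4. From demand, P = 125.
Lerner index = (P − MC)/P = (125 − 13)/125 = 0.896.

Lerner index = 0.896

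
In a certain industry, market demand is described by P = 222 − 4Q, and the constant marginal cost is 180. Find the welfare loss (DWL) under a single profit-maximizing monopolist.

DWL = 55.125

Under competition P = MC = 180, so Q = (222 − 180)/4 = 10.5.
A monopolist chooses Q where MR = MC. MR = 222 − 8Q; setting this equal to 180 gives Q = 5.25 and P = 201.
DWL is the triangle between Q = 5.25 and Q = 10.5: ½·(10.5 − 5.25)·(201 − 180) = 55.125.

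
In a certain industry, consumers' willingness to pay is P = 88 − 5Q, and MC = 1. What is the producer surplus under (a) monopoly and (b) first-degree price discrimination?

A monopolist chooses Q where MR = MC. MR = 88 − 10Q; setting this equal to 1 gives Q = 8.7 and P = 44.5.
PS = (44.5 − 1)·8.7 = 378.45.
With perfect price discrimination, output is the efficient level Q = 17.4 (where demand meets MC), but every buyer pays their willingness to pay: CS = 0 and PS = total surplus.
PS = ½·(88 − 1)·17.4 = 756.9.

Monopoly: PS = 378.45; Perfect PD: PS = 756.9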